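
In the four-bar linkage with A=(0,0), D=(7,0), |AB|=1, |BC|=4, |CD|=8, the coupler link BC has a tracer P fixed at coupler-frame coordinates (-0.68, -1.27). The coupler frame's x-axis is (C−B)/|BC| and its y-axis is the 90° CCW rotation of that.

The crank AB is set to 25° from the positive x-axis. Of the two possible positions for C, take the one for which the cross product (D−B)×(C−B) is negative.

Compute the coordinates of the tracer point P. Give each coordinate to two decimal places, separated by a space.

-0.12 1.44

A=(0,0), D=(7.00,0)
B = A + 1.00·(cos25°, sin25°) = (0.9063, 0.4226)
|BD| = 6.1083
circle(B,4.00) ∩ circle(D,8.00): a=-0.8749, h=3.9031
  candidates: C₊=(0.3036,4.3769) cross=23.842; C₋=(-0.2365,-3.4106) cross=-23.842
  mode - wants cross < 0 → take C=(-0.2365,-3.4106) (cross=-23.842)
ex = (C−B)/|BC| = (-0.2857,-0.9583); ey = (0.9583,-0.2857)
P = B + -0.68·ex + -1.27·ey = (-0.1165,1.4371)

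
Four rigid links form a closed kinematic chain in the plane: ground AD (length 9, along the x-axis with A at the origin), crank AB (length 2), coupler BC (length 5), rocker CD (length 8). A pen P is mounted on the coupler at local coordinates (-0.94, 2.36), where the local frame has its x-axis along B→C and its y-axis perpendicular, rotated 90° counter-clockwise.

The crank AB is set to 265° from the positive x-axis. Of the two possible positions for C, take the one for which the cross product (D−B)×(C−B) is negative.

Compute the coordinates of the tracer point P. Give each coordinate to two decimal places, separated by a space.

0.88 0.32

A=(0,0), D=(9.00,0)
B = A + 2.00·(cos265°, sin265°) = (-0.1743, -1.9924)
|BD| = 9.3882
circle(B,5.00) ∩ circle(D,8.00): a=2.6170, h=4.2604
  candidates: C₊=(1.4789,2.7264) cross=39.998; C₋=(3.2872,-5.6004) cross=-39.998
  mode - wants cross < 0 → take C=(3.2872,-5.6004) (cross=-39.998)
ex = (C−B)/|BC| = (0.6923,-0.7216); ey = (0.7216,0.6923)
P = B + -0.94·ex + 2.36·ey = (0.8779,0.3198)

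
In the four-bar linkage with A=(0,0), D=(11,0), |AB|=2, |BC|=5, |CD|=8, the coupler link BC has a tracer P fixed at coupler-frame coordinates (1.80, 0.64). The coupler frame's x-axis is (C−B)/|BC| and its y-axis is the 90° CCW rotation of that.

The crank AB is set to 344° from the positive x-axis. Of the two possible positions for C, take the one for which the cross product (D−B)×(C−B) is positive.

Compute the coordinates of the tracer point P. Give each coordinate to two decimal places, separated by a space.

2.11 1.35

A=(0,0), D=(11.00,0)
B = A + 2.00·(cos344°, sin344°) = (1.9225, -0.5513)
|BD| = 9.0942
circle(B,5.00) ∩ circle(D,8.00): a=2.4029, h=4.3848
  candidates: C₊=(4.0552,3.9711) cross=39.876; C₋=(4.5868,-4.7823) cross=-39.876
  mode + wants cross > 0 → take C=(4.0552,3.9711) (cross=39.876)
ex = (C−B)/|BC| = (0.4265,0.9045); ey = (-0.9045,0.4265)
P = B + 1.80·ex + 0.64·ey = (2.1114,1.3498)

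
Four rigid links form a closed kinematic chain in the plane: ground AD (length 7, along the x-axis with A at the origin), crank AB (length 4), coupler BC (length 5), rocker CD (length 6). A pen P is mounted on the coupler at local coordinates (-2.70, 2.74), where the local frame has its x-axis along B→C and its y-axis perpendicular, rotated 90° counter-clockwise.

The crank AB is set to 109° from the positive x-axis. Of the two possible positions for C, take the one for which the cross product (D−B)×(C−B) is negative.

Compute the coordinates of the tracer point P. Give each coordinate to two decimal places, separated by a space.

A=(0,0), D=(7.00,0)
B = A + 4.00·(cos109°, sin109°) = (-1.3023, 3.7821)
|BD| = 9.1231
circle(B,5.00) ∩ circle(D,6.00): a=3.9587, h=3.0543
  candidates: C₊=(3.5664,4.9204) cross=27.865; C₋=(1.0341,-0.6385) cross=-27.865
  mode - wants cross < 0 → take C=(1.0341,-0.6385) (cross=-27.865)
ex = (C−B)/|BC| = (0.4673,-0.8841); ey = (0.8841,0.4673)
P = B + -2.70·ex + 2.74·ey = (-0.1414,7.4495)

-0.14 7.45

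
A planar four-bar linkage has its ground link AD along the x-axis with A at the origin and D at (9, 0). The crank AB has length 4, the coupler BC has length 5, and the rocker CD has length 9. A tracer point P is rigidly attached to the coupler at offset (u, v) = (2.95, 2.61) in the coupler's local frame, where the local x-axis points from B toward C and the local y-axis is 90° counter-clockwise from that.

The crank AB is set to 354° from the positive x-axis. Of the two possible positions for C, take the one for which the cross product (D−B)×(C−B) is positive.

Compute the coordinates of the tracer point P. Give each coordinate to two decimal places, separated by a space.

0.06 0.02

A=(0,0), D=(9.00,0)
B = A + 4.00·(cos354°, sin354°) = (3.9781, -0.4181)
|BD| = 5.0393
circle(B,5.00) ∩ circle(D,9.00): a=-3.0367, h=3.9722
  candidates: C₊=(0.6223,3.2884) cross=20.017; C₋=(1.2814,-4.6286) cross=-20.017
  mode + wants cross > 0 → take C=(0.6223,3.2884) (cross=20.017)
ex = (C−B)/|BC| = (-0.6712,0.7413); ey = (-0.7413,-0.6712)
P = B + 2.95·ex + 2.61·ey = (0.0633,0.0170)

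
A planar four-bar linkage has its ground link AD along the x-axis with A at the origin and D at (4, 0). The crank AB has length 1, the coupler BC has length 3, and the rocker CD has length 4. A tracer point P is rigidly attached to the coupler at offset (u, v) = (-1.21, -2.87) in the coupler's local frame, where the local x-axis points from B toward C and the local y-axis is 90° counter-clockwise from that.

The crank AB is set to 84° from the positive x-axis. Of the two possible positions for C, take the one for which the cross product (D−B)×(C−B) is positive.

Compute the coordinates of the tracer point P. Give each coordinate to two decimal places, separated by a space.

A=(0,0), D=(4.00,0)
B = A + 1.00·(cos84°, sin84°) = (0.1045, 0.9945)
|BD| = 4.0204
circle(B,3.00) ∩ circle(D,4.00): a=1.1397, h=2.7751
  candidates: C₊=(1.8952,3.4015) cross=11.157; C₋=(0.5223,-1.9762) cross=-11.157
  mode + wants cross > 0 → take C=(1.8952,3.4015) (cross=11.157)
ex = (C−B)/|BC| = (0.5969,0.8023); ey = (-0.8023,0.5969)
P = B + -1.21·ex + -2.87·ey = (1.6849,-1.6894)

1.68 -1.69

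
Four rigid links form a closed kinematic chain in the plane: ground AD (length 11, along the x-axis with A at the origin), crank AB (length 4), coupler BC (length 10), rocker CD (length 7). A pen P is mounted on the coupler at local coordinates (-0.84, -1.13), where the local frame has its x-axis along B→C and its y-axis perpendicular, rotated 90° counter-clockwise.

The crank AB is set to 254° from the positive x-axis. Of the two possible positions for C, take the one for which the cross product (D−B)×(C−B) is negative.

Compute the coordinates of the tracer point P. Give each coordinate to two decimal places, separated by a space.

A=(0,0), D=(11.00,0)
B = A + 4.00·(cos254°, sin254°) = (-1.1025, -3.8450)
|BD| = 12.6987
circle(B,10.00) ∩ circle(D,7.00): a=8.3574, h=5.4912
  candidates: C₊=(5.1998,3.9190) cross=69.731; C₋=(8.5252,-6.5479) cross=-69.731
  mode - wants cross < 0 → take C=(8.5252,-6.5479) (cross=-69.731)
ex = (C−B)/|BC| = (0.9628,-0.2703); ey = (0.2703,0.9628)
P = B + -0.84·ex + -1.13·ey = (-2.2167,-4.7059)

-2.22 -4.71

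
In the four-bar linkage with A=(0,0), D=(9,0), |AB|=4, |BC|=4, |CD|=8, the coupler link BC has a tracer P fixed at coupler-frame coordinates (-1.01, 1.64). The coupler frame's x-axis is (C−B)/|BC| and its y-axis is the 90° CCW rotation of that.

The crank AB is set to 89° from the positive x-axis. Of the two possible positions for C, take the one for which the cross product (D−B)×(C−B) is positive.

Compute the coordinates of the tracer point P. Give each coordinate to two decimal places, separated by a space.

-1.60 4.96

A=(0,0), D=(9.00,0)
B = A + 4.00·(cos89°, sin89°) = (0.0698, 3.9994)
|BD| = 9.7849
circle(B,4.00) ∩ circle(D,8.00): a=2.4397, h=3.1699
  candidates: C₊=(3.5920,5.8952) cross=31.017; C₋=(1.0007,0.1092) cross=-31.017
  mode + wants cross > 0 → take C=(3.5920,5.8952) (cross=31.017)
ex = (C−B)/|BC| = (0.8805,0.4740); ey = (-0.4740,0.8805)
P = B + -1.01·ex + 1.64·ey = (-1.5968,4.9648)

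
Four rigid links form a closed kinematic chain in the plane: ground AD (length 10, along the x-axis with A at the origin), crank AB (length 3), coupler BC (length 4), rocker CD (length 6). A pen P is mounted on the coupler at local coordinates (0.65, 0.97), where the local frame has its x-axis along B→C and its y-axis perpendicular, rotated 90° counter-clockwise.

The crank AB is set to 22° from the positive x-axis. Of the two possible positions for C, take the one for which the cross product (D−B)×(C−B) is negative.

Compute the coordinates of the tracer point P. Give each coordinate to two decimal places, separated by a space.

3.94 0.96

A=(0,0), D=(10.00,0)
B = A + 3.00·(cos22°, sin22°) = (2.7816, 1.1238)
|BD| = 7.3054
circle(B,4.00) ∩ circle(D,6.00): a=2.2839, h=3.2839
  candidates: C₊=(5.5434,4.0173) cross=23.990; C₋=(4.5330,-2.4723) cross=-23.990
  mode - wants cross < 0 → take C=(4.5330,-2.4723) (cross=-23.990)
ex = (C−B)/|BC| = (0.4379,-0.8990); ey = (0.8990,0.4379)
P = B + 0.65·ex + 0.97·ey = (3.9382,0.9642)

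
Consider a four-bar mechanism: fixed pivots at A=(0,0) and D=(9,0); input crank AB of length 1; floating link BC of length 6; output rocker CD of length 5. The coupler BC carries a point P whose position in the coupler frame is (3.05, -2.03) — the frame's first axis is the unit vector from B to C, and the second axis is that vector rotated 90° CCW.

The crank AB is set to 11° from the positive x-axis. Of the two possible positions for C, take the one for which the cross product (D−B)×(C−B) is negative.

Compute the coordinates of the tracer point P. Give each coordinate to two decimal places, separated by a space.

2.02 -3.32

A=(0,0), D=(9.00,0)
B = A + 1.00·(cos11°, sin11°) = (0.9816, 0.1908)
|BD| = 8.0206
circle(B,6.00) ∩ circle(D,5.00): a=4.6961, h=3.7346
  candidates: C₊=(5.7652,3.8126) cross=29.954; C₋=(5.5875,-3.6544) cross=-29.954
  mode - wants cross < 0 → take C=(5.5875,-3.6544) (cross=-29.954)
ex = (C−B)/|BC| = (0.7676,-0.6409); ey = (0.6409,0.7676)
P = B + 3.05·ex + -2.03·ey = (2.0220,-3.3222)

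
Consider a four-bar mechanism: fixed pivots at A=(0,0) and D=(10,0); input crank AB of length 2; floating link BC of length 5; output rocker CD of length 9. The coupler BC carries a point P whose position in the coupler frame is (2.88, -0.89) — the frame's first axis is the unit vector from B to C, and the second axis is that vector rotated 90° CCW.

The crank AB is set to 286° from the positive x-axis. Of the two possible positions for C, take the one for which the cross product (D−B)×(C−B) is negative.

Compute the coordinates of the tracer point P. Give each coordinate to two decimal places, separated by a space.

1.43 -4.81

A=(0,0), D=(10.00,0)
B = A + 2.00·(cos286°, sin286°) = (0.5513, -1.9225)
|BD| = 9.6423
circle(B,5.00) ∩ circle(D,9.00): a=1.9173, h=4.6178
  candidates: C₊=(1.5094,2.9848) cross=44.526; C₋=(3.3508,-6.0653) cross=-44.526
  mode - wants cross < 0 → take C=(3.3508,-6.0653) (cross=-44.526)
ex = (C−B)/|BC| = (0.5599,-0.8286); ey = (0.8286,0.5599)
P = B + 2.88·ex + -0.89·ey = (1.4264,-4.8071)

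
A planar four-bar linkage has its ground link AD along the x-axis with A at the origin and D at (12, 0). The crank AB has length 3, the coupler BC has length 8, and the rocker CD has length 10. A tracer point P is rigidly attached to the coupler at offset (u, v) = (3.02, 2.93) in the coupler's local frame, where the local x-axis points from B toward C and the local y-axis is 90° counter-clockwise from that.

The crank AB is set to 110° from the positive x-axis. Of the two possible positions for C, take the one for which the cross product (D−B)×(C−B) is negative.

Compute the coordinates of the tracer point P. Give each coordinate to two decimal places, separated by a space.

A=(0,0), D=(12.00,0)
B = A + 3.00·(cos110°, sin110°) = (-1.0261, 2.8191)
|BD| = 13.3276
circle(B,8.00) ∩ circle(D,10.00): a=5.3132, h=5.9808
  candidates: C₊=(5.4320,7.5407) cross=79.709; C₋=(2.9019,-4.1502) cross=-79.709
  mode - wants cross < 0 → take C=(2.9019,-4.1502) (cross=-79.709)
ex = (C−B)/|BC| = (0.4910,-0.8712); ey = (0.8712,0.4910)
P = B + 3.02·ex + 2.93·ey = (3.0092,1.6268)

3.01 1.63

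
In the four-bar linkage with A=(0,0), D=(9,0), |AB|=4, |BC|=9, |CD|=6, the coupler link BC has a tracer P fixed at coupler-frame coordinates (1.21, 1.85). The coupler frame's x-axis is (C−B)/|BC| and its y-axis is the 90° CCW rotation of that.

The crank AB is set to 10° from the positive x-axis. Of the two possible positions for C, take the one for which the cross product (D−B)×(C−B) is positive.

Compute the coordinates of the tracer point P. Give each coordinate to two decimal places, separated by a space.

A=(0,0), D=(9.00,0)
B = A + 4.00·(cos10°, sin10°) = (3.9392, 0.6946)
|BD| = 5.1082
circle(B,9.00) ∩ circle(D,6.00): a=6.9588, h=5.7075
  candidates: C₊=(11.6095,5.4028) cross=29.155; C₋=(10.0573,-5.9061) cross=-29.155
  mode + wants cross > 0 → take C=(11.6095,5.4028) (cross=29.155)
ex = (C−B)/|BC| = (0.8522,0.5231); ey = (-0.5231,0.8522)
P = B + 1.21·ex + 1.85·ey = (4.0026,2.9042)

4.00 2.90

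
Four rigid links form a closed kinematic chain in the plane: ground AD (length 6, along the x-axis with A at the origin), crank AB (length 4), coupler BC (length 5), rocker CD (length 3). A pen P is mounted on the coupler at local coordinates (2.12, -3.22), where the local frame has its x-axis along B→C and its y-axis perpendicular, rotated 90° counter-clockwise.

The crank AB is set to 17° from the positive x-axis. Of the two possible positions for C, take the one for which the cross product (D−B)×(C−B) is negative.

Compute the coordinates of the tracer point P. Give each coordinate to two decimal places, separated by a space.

A=(0,0), D=(6.00,0)
B = A + 4.00·(cos17°, sin17°) = (3.8252, 1.1695)
|BD| = 2.4693
circle(B,5.00) ∩ circle(D,3.00): a=4.4744, h=2.2314
  candidates: C₊=(8.8229,1.0156) cross=5.510; C₋=(6.7092,-2.9150) cross=-5.510
  mode - wants cross < 0 → take C=(6.7092,-2.9150) (cross=-5.510)
ex = (C−B)/|BC| = (0.5768,-0.8169); ey = (0.8169,0.5768)
P = B + 2.12·ex + -3.22·ey = (2.4176,-2.4196)

2.42 -2.42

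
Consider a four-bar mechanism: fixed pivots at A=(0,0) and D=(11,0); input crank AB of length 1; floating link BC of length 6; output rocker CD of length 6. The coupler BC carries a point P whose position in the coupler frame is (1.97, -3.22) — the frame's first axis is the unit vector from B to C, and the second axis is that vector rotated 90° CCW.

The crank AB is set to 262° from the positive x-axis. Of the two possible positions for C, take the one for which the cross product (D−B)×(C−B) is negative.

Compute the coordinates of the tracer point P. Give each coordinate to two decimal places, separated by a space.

A=(0,0), D=(11.00,0)
B = A + 1.00·(cos262°, sin262°) = (-0.1392, -0.9903)
|BD| = 11.1831
circle(B,6.00) ∩ circle(D,6.00): a=5.5916, h=2.1759
  candidates: C₊=(5.2377,1.6722) cross=24.333; C₋=(5.6231,-2.6625) cross=-24.333
  mode - wants cross < 0 → take C=(5.6231,-2.6625) (cross=-24.333)
ex = (C−B)/|BC| = (0.9604,-0.2787); ey = (0.2787,0.9604)
P = B + 1.97·ex + -3.22·ey = (0.8553,-4.6317)

0.86 -4.63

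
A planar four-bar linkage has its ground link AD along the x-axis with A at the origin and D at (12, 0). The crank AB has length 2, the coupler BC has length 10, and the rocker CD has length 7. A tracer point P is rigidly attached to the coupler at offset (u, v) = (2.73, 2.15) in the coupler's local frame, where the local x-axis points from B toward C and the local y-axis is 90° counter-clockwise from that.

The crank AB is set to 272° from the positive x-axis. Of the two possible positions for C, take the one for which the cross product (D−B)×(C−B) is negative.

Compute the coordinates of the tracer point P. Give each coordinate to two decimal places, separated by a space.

A=(0,0), D=(12.00,0)
B = A + 2.00·(cos272°, sin272°) = (0.0698, -1.9988)
|BD| = 12.0965
circle(B,10.00) ∩ circle(D,7.00): a=8.1563, h=5.7858
  candidates: C₊=(7.1580,5.0552) cross=69.987; C₋=(9.0700,-6.3573) cross=-69.987
  mode - wants cross < 0 → take C=(9.0700,-6.3573) (cross=-69.987)
ex = (C−B)/|BC| = (0.9000,-0.4359); ey = (0.4359,0.9000)
P = B + 2.73·ex + 2.15·ey = (3.4639,-1.2536)

3.46 -1.25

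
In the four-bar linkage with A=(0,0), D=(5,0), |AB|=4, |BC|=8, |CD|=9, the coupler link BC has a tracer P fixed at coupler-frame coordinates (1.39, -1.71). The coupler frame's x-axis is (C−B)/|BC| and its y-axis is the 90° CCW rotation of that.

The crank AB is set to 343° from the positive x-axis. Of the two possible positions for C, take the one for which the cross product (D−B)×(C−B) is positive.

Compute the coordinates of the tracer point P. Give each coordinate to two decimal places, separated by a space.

2.84 0.80

A=(0,0), D=(5.00,0)
B = A + 4.00·(cos343°, sin343°) = (3.8252, -1.1695)
|BD| = 1.6577
circle(B,8.00) ∩ circle(D,9.00): a=-4.2989, h=6.7468
  candidates: C₊=(-3.9814,0.5791) cross=11.184; C₋=(5.5385,-8.9839) cross=-11.184
  mode + wants cross > 0 → take C=(-3.9814,0.5791) (cross=11.184)
ex = (C−B)/|BC| = (-0.9758,0.2186); ey = (-0.2186,-0.9758)
P = B + 1.39·ex + -1.71·ey = (2.8426,0.8030)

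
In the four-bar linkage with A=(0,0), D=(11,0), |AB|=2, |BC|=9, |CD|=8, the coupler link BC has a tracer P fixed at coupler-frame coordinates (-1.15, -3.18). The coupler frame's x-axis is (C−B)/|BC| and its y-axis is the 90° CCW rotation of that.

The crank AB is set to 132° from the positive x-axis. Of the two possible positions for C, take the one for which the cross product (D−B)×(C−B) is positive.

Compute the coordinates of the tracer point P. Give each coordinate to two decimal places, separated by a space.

-0.57 -1.81

A=(0,0), D=(11.00,0)
B = A + 2.00·(cos132°, sin132°) = (-1.3383, 1.4863)
|BD| = 12.4275
circle(B,9.00) ∩ circle(D,8.00): a=6.8977, h=5.7812
  candidates: C₊=(6.2013,6.4010) cross=71.845; C₋=(4.8185,-5.0783) cross=-71.845
  mode + wants cross > 0 → take C=(6.2013,6.4010) (cross=71.845)
ex = (C−B)/|BC| = (0.8377,0.5461); ey = (-0.5461,0.8377)
P = B + -1.15·ex + -3.18·ey = (-0.5651,-1.8057)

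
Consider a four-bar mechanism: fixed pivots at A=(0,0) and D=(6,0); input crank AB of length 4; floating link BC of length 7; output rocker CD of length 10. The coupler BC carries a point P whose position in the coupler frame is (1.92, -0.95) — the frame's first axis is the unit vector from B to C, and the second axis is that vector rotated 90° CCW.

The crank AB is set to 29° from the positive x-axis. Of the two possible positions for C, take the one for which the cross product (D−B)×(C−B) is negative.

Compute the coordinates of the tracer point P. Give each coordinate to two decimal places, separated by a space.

1.90 3.37

A=(0,0), D=(6.00,0)
B = A + 4.00·(cos29°, sin29°) = (3.4985, 1.9392)
|BD| = 3.1652
circle(B,7.00) ∩ circle(D,10.00): a=-6.4739, h=2.6625
  candidates: C₊=(0.0133,8.0099) cross=8.427; C₋=(-3.2493,3.8014) cross=-8.427
  mode - wants cross < 0 → take C=(-3.2493,3.8014) (cross=-8.427)
ex = (C−B)/|BC| = (-0.9640,0.2660); ey = (-0.2660,-0.9640)
P = B + 1.92·ex + -0.95·ey = (1.9004,3.3658)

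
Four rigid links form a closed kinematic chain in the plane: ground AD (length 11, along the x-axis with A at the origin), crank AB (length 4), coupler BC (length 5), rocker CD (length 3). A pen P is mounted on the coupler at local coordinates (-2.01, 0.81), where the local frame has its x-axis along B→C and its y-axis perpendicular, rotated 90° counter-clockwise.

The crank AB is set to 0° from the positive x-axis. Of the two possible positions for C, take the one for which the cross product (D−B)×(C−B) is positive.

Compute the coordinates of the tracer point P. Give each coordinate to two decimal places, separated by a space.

A=(0,0), D=(11.00,0)
B = A + 4.00·(cos0°, sin0°) = (4.0000, 0.0000)
|BD| = 7.0000
circle(B,5.00) ∩ circle(D,3.00): a=4.6429, h=1.8558
  candidates: C₊=(8.6429,1.8558) cross=12.990; C₋=(8.6429,-1.8558) cross=-12.990
  mode + wants cross > 0 → take C=(8.6429,1.8558) (cross=12.990)
ex = (C−B)/|BC| = (0.9286,0.3712); ey = (-0.3712,0.9286)
P = B + -2.01·ex + 0.81·ey = (1.8329,0.0061)

1.83 0.01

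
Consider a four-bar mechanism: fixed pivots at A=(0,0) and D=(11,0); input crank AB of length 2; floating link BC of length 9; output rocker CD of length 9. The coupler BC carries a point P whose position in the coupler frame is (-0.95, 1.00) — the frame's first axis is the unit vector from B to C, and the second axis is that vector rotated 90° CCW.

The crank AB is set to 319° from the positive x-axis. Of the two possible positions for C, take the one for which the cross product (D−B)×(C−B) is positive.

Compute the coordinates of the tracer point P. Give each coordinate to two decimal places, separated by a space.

0.21 -1.77

A=(0,0), D=(11.00,0)
B = A + 2.00·(cos319°, sin319°) = (1.5094, -1.3121)
|BD| = 9.5809
circle(B,9.00) ∩ circle(D,9.00): a=4.7904, h=7.6192
  candidates: C₊=(5.2112,6.8913) cross=72.998; C₋=(7.2982,-8.2034) cross=-72.998
  mode + wants cross > 0 → take C=(5.2112,6.8913) (cross=72.998)
ex = (C−B)/|BC| = (0.4113,0.9115); ey = (-0.9115,0.4113)
P = B + -0.95·ex + 1.00·ey = (0.2072,-1.7667)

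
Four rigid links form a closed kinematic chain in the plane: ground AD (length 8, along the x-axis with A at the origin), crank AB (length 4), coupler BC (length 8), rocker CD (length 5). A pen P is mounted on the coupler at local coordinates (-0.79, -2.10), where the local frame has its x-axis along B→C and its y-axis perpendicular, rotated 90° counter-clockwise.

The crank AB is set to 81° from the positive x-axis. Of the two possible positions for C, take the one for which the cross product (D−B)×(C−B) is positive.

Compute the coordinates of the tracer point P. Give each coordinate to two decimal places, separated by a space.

A=(0,0), D=(8.00,0)
B = A + 4.00·(cos81°, sin81°) = (0.6257, 3.9508)
|BD| = 8.3659
circle(B,8.00) ∩ circle(D,5.00): a=6.5138, h=4.6443
  candidates: C₊=(8.5607,4.9685) cross=38.854; C₋=(4.1742,-3.2192) cross=-38.854
  mode + wants cross > 0 → take C=(8.5607,4.9685) (cross=38.854)
ex = (C−B)/|BC| = (0.9919,0.1272); ey = (-0.1272,0.9919)
P = B + -0.79·ex + -2.10·ey = (0.1093,1.7673)

0.11 1.77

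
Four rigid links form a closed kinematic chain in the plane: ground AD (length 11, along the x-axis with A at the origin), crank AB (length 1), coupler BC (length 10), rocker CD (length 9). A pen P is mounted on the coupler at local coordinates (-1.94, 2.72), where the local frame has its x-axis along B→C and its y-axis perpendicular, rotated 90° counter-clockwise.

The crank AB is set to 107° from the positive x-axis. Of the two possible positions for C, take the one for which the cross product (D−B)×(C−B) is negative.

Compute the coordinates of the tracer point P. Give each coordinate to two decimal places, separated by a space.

0.78 4.12

A=(0,0), D=(11.00,0)
B = A + 1.00·(cos107°, sin107°) = (-0.2924, 0.9563)
|BD| = 11.3328
circle(B,10.00) ∩ circle(D,9.00): a=6.5047, h=7.5953
  candidates: C₊=(6.8300,7.9757) cross=86.076; C₋=(5.5482,-7.1608) cross=-86.076
  mode - wants cross < 0 → take C=(5.5482,-7.1608) (cross=-86.076)
ex = (C−B)/|BC| = (0.5841,-0.8117); ey = (0.8117,0.5841)
P = B + -1.94·ex + 2.72·ey = (0.7824,4.1197)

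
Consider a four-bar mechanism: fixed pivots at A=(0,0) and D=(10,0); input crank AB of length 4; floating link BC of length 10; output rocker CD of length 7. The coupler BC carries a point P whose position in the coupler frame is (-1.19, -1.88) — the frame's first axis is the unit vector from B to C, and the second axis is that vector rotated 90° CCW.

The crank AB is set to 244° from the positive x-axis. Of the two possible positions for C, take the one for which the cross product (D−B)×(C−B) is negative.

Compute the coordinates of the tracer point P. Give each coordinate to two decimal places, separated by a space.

A=(0,0), D=(10.00,0)
B = A + 4.00·(cos244°, sin244°) = (-1.7535, -3.5952)
|BD| = 12.2910
circle(B,10.00) ∩ circle(D,7.00): a=8.2202, h=5.6946
  candidates: C₊=(4.4415,4.2548) cross=69.992; C₋=(7.7729,-6.6363) cross=-69.992
  mode - wants cross < 0 → take C=(7.7729,-6.6363) (cross=-69.992)
ex = (C−B)/|BC| = (0.9526,-0.3041); ey = (0.3041,0.9526)
P = B + -1.19·ex + -1.88·ey = (-3.4588,-5.0242)

-3.46 -5.02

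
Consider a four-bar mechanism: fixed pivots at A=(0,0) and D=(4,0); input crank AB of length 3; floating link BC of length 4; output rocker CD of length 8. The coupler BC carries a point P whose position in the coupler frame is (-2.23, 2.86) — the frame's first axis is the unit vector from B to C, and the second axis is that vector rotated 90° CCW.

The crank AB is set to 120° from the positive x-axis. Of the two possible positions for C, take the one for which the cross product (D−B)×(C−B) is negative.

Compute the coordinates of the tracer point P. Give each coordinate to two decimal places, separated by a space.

2.13 2.57

A=(0,0), D=(4.00,0)
B = A + 3.00·(cos120°, sin120°) = (-1.5000, 2.5981)
|BD| = 6.0828
circle(B,4.00) ∩ circle(D,8.00): a=-0.9042, h=3.8965
  candidates: C₊=(-0.6533,6.5074) cross=23.701; C₋=(-3.9818,-0.5389) cross=-23.701
  mode - wants cross < 0 → take C=(-3.9818,-0.5389) (cross=-23.701)
ex = (C−B)/|BC| = (-0.6205,-0.7842); ey = (0.7842,-0.6205)
P = B + -2.23·ex + 2.86·ey = (2.1265,2.5724)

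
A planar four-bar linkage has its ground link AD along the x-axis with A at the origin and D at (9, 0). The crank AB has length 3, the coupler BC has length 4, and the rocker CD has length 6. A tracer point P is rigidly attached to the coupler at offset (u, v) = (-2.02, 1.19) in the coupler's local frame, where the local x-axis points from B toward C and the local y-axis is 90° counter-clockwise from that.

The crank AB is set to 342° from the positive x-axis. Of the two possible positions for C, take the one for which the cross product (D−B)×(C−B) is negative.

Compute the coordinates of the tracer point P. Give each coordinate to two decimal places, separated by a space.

A=(0,0), D=(9.00,0)
B = A + 3.00·(cos342°, sin342°) = (2.8532, -0.9271)
|BD| = 6.2163
circle(B,4.00) ∩ circle(D,6.00): a=1.4995, h=3.7083
  candidates: C₊=(3.7829,2.9634) cross=23.052; C₋=(4.8889,-4.3703) cross=-23.052
  mode - wants cross < 0 → take C=(4.8889,-4.3703) (cross=-23.052)
ex = (C−B)/|BC| = (0.5089,-0.8608); ey = (0.8608,0.5089)
P = B + -2.02·ex + 1.19·ey = (2.8495,1.4174)

2.85 1.42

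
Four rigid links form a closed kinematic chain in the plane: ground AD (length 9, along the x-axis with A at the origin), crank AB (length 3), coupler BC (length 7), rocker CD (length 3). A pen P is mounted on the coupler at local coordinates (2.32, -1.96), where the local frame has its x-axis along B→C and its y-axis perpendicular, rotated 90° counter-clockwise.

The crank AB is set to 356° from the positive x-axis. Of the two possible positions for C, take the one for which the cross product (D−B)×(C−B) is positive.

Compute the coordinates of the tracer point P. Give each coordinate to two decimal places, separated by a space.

A=(0,0), D=(9.00,0)
B = A + 3.00·(cos356°, sin356°) = (2.9927, -0.2093)
|BD| = 6.0110
circle(B,7.00) ∩ circle(D,3.00): a=6.3327, h=2.9827
  candidates: C₊=(9.2177,2.9921) cross=17.929; C₋=(9.4254,-2.9697) cross=-17.929
  mode + wants cross > 0 → take C=(9.2177,2.9921) (cross=17.929)
ex = (C−B)/|BC| = (0.8893,0.4573); ey = (-0.4573,0.8893)
P = B + 2.32·ex + -1.96·ey = (5.9522,-0.8913)

5.95 -0.89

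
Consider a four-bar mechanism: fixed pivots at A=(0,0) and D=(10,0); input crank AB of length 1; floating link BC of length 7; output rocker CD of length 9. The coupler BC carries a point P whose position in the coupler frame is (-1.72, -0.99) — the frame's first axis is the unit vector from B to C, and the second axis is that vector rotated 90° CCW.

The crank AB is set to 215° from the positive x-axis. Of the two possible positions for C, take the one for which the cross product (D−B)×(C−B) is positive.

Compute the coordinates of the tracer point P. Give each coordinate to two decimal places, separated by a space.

A=(0,0), D=(10.00,0)
B = A + 1.00·(cos215°, sin215°) = (-0.8192, -0.5736)
|BD| = 10.8343
circle(B,7.00) ∩ circle(D,9.00): a=3.9404, h=5.7856
  candidates: C₊=(2.8094,5.4125) cross=62.683; C₋=(3.4220,-6.1425) cross=-62.683
  mode + wants cross > 0 → take C=(2.8094,5.4125) (cross=62.683)
ex = (C−B)/|BC| = (0.5184,0.8552); ey = (-0.8552,0.5184)
P = B + -1.72·ex + -0.99·ey = (-0.8641,-2.5576)

-0.86 -2.56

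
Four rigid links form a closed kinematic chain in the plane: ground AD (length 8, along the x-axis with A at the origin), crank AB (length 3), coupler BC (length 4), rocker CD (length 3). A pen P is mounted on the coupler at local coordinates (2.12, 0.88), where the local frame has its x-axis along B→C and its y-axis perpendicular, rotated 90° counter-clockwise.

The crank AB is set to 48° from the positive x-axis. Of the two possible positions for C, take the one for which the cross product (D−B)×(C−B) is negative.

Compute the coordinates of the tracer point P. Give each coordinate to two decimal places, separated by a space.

A=(0,0), D=(8.00,0)
B = A + 3.00·(cos48°, sin48°) = (2.0074, 2.2294)
|BD| = 6.3939
circle(B,4.00) ∩ circle(D,3.00): a=3.7443, h=1.4071
  candidates: C₊=(6.0074,2.2426) cross=8.997; C₋=(5.0261,-0.3949) cross=-8.997
  mode - wants cross < 0 → take C=(5.0261,-0.3949) (cross=-8.997)
ex = (C−B)/|BC| = (0.7547,-0.6561); ey = (0.6561,0.7547)
P = B + 2.12·ex + 0.88·ey = (4.1847,1.5026)

4.18 1.50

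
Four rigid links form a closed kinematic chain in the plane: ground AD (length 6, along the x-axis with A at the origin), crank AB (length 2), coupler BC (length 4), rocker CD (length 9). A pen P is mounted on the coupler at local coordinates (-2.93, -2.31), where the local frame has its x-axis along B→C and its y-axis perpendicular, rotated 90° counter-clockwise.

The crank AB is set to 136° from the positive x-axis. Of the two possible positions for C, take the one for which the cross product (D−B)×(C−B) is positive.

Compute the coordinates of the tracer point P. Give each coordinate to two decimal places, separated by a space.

A=(0,0), D=(6.00,0)
B = A + 2.00·(cos136°, sin136°) = (-1.4387, 1.3893)
|BD| = 7.5673
circle(B,4.00) ∩ circle(D,9.00): a=-0.5111, h=3.9672
  candidates: C₊=(-1.2128,5.3829) cross=30.021; C₋=(-2.6695,-2.4166) cross=-30.021
  mode + wants cross > 0 → take C=(-1.2128,5.3829) (cross=30.021)
ex = (C−B)/|BC| = (0.0565,0.9984); ey = (-0.9984,0.0565)
P = B + -2.93·ex + -2.31·ey = (0.7022,-1.6665)

0.70 -1.67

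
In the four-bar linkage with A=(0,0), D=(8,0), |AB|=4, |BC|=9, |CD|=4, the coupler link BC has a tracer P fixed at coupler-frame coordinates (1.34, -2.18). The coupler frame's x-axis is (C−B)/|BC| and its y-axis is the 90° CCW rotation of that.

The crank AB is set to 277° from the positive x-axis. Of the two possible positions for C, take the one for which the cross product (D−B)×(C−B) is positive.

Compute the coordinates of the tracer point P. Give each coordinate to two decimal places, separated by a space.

3.04 -4.16

A=(0,0), D=(8.00,0)
B = A + 4.00·(cos277°, sin277°) = (0.4875, -3.9702)
|BD| = 8.4971
circle(B,9.00) ∩ circle(D,4.00): a=8.0734, h=3.9775
  candidates: C₊=(5.7669,3.3187) cross=33.797; C₋=(9.4838,-3.7146) cross=-33.797
  mode + wants cross > 0 → take C=(5.7669,3.3187) (cross=33.797)
ex = (C−B)/|BC| = (0.5866,0.8099); ey = (-0.8099,0.5866)
P = B + 1.34·ex + -2.18·ey = (3.0391,-4.1638)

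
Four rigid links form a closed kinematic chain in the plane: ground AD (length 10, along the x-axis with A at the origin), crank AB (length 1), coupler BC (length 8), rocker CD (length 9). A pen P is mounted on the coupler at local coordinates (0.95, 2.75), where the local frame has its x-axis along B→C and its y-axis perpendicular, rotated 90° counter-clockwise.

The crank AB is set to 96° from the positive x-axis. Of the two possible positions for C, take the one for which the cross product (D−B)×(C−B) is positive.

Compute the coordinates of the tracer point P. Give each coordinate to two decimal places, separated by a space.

-1.70 3.43

A=(0,0), D=(10.00,0)
B = A + 1.00·(cos96°, sin96°) = (-0.1045, 0.9945)
|BD| = 10.1534
circle(B,8.00) ∩ circle(D,9.00): a=4.2395, h=6.7843
  candidates: C₊=(4.7791,7.3309) cross=68.883; C₋=(3.4501,-6.1724) cross=-68.883
  mode + wants cross > 0 → take C=(4.7791,7.3309) (cross=68.883)
ex = (C−B)/|BC| = (0.6105,0.7921); ey = (-0.7921,0.6105)
P = B + 0.95·ex + 2.75·ey = (-1.7027,3.4257)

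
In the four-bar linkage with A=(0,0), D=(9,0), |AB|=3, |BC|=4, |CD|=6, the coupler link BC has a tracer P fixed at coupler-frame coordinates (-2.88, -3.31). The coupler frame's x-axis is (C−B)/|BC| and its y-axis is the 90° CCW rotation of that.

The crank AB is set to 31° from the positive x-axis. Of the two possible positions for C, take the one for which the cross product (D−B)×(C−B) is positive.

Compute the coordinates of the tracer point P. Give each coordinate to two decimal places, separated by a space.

A=(0,0), D=(9.00,0)
B = A + 3.00·(cos31°, sin31°) = (2.5715, 1.5451)
|BD| = 6.6116
circle(B,4.00) ∩ circle(D,6.00): a=1.7933, h=3.5755
  candidates: C₊=(5.1507,4.6025) cross=23.640; C₋=(3.4796,-2.3505) cross=-23.640
  mode + wants cross > 0 → take C=(5.1507,4.6025) (cross=23.640)
ex = (C−B)/|BC| = (0.6448,0.7643); ey = (-0.7643,0.6448)
P = B + -2.88·ex + -3.31·ey = (3.2445,-2.7905)

3.24 -2.79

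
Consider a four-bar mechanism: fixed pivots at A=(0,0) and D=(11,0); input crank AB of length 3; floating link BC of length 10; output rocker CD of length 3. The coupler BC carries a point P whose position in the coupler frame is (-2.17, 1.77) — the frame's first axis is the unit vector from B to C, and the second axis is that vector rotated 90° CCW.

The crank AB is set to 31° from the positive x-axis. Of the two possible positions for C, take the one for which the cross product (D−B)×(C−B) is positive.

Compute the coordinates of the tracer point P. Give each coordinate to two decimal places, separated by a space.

A=(0,0), D=(11.00,0)
B = A + 3.00·(cos31°, sin31°) = (2.5715, 1.5451)
|BD| = 8.5690
circle(B,10.00) ∩ circle(D,3.00): a=9.5943, h=2.8193
  candidates: C₊=(12.5170,2.5882) cross=24.159; C₋=(11.5002,-2.9580) cross=-24.159
  mode + wants cross > 0 → take C=(12.5170,2.5882) (cross=24.159)
ex = (C−B)/|BC| = (0.9945,0.1043); ey = (-0.1043,0.9945)
P = B + -2.17·ex + 1.77·ey = (0.2287,3.0791)

0.23 3.08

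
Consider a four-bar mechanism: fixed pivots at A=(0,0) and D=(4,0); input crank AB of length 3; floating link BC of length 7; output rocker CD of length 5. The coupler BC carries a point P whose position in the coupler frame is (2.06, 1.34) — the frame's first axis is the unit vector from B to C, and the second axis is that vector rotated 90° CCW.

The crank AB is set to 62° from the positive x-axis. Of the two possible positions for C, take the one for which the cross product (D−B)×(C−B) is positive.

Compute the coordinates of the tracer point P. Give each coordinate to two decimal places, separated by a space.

A=(0,0), D=(4.00,0)
B = A + 3.00·(cos62°, sin62°) = (1.4084, 2.6488)
|BD| = 3.7058
circle(B,7.00) ∩ circle(D,5.00): a=5.0911, h=4.8043
  candidates: C₊=(8.4028,2.3696) cross=17.803; C₋=(1.5348,-4.3500) cross=-17.803
  mode + wants cross > 0 → take C=(8.4028,2.3696) (cross=17.803)
ex = (C−B)/|BC| = (0.9992,-0.0399); ey = (0.0399,0.9992)
P = B + 2.06·ex + 1.34·ey = (3.5202,3.9056)

3.52 3.91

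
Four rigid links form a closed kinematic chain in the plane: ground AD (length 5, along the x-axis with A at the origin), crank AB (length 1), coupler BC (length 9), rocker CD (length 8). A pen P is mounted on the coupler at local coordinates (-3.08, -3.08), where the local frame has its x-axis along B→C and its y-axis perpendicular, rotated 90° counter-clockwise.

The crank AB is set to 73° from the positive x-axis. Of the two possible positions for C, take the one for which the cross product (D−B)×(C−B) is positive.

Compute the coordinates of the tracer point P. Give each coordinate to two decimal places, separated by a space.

0.74 -3.38

A=(0,0), D=(5.00,0)
B = A + 1.00·(cos73°, sin73°) = (0.2924, 0.9563)
|BD| = 4.8038
circle(B,9.00) ∩ circle(D,8.00): a=4.1713, h=7.9750
  candidates: C₊=(5.9678,7.9412) cross=38.310; C₋=(2.7926,-7.6894) cross=-38.310
  mode + wants cross > 0 → take C=(5.9678,7.9412) (cross=38.310)
ex = (C−B)/|BC| = (0.6306,0.7761); ey = (-0.7761,0.6306)
P = B + -3.08·ex + -3.08·ey = (0.7405,-3.3764)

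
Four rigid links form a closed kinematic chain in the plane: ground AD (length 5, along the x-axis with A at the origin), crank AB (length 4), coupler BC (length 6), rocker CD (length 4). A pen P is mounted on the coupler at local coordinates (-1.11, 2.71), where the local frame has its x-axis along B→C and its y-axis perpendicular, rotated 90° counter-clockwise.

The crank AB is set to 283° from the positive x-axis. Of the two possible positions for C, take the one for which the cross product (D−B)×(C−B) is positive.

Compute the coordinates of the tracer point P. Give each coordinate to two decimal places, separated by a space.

A=(0,0), D=(5.00,0)
B = A + 4.00·(cos283°, sin283°) = (0.8998, -3.8975)
|BD| = 5.6570
circle(B,6.00) ∩ circle(D,4.00): a=4.5962, h=3.8568
  candidates: C₊=(1.5740,2.0645) cross=21.818; C₋=(6.8883,-3.5262) cross=-21.818
  mode + wants cross > 0 → take C=(1.5740,2.0645) (cross=21.818)
ex = (C−B)/|BC| = (0.1124,0.9937); ey = (-0.9937,0.1124)
P = B + -1.11·ex + 2.71·ey = (-1.9178,-4.6960)

-1.92 -4.70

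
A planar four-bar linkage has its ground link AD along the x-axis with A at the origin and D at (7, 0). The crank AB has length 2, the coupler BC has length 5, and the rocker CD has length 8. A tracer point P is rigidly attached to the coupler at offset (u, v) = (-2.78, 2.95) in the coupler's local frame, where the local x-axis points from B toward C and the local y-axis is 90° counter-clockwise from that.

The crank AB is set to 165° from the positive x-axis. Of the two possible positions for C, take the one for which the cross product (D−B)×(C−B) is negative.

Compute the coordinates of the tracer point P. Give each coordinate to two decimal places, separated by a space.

A=(0,0), D=(7.00,0)
B = A + 2.00·(cos165°, sin165°) = (-1.9319, 0.5176)
|BD| = 8.9468
circle(B,5.00) ∩ circle(D,8.00): a=2.2939, h=4.4428
  candidates: C₊=(0.6152,4.8202) cross=39.749; C₋=(0.1011,-4.0504) cross=-39.749
  mode - wants cross < 0 → take C=(0.1011,-4.0504) (cross=-39.749)
ex = (C−B)/|BC| = (0.4066,-0.9136); ey = (0.9136,0.4066)
P = B + -2.78·ex + 2.95·ey = (-0.3671,4.2569)

-0.37 4.26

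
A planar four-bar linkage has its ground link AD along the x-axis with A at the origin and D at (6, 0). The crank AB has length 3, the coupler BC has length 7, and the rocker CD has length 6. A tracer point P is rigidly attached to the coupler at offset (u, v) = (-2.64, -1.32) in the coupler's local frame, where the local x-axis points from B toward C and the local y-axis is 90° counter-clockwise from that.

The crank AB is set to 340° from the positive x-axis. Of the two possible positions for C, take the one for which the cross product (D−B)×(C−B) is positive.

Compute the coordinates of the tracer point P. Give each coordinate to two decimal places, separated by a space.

A=(0,0), D=(6.00,0)
B = A + 3.00·(cos340°, sin340°) = (2.8191, -1.0261)
|BD| = 3.3423
circle(B,7.00) ∩ circle(D,6.00): a=3.6159, h=5.9938
  candidates: C₊=(4.4204,5.7883) cross=20.033; C₋=(8.1004,-5.6203) cross=-20.033
  mode + wants cross > 0 → take C=(4.4204,5.7883) (cross=20.033)
ex = (C−B)/|BC| = (0.2288,0.9735); ey = (-0.9735,0.2288)
P = B + -2.64·ex + -1.32·ey = (3.5002,-3.8980)

3.50 -3.90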